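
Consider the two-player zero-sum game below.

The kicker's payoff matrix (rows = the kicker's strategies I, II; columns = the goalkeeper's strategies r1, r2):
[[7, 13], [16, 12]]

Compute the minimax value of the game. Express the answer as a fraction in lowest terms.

62/5

Row minima are 7 and 12, so the kicker's maximin is 12; column maxima are 16 and 13, so the goalkeeper's minimax is 13. These differ, so the equilibrium is in mixed strategies.
Let the kicker play I with probability p. The goalkeeper is indifferent when 7p + 16(1−p) = 13p + 12(1−p), giving p = 2/5.
Let the goalkeeper play r1 with probability q. The kicker is indifferent when 7q + 13(1−q) = 16q + 12(1−q), giving q = 1/10.
The value is 7·(1/10) + (13)·(9/10) = 62/5.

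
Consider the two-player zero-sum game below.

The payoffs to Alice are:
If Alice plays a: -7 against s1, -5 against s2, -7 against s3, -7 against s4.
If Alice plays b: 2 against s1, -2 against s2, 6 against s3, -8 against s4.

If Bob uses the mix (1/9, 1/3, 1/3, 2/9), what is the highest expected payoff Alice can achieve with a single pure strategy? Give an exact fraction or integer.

-2/9

a: (-7)·(1/9) + (-5)·(1/3) + (-7)·(1/3) + (-7)·(2/9) = -19/3.
b: (2)·(1/9) + (-2)·(1/3) + (6)·(1/3) + (-8)·(2/9) = -2/9.
The best pure response is b with expected payoff -2/9.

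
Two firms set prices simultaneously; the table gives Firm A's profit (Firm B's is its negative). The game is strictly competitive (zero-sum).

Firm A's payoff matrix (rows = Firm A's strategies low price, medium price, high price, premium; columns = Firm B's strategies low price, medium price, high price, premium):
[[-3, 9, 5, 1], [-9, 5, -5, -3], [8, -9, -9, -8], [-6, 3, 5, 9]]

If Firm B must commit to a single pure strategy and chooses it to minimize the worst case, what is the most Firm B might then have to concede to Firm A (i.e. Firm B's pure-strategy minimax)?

The worst case (largest entry) in each column is low price: 8, medium price: 9, high price: 5, premium: 9.
The best (smallest) of these is 5.

5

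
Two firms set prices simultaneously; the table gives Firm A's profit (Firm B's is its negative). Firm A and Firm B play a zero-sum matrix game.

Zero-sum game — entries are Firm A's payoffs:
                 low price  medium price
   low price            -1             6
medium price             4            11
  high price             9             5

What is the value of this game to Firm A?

Row low price is strictly dominated by row medium price, so Firm A never plays it.
The remaining 2×2 game on (medium price, high price) × (low price, medium price) has no saddle point. Let Firm A play medium price with probability p; indifference gives 4p + 9(1−p) = 11p + 5(1−p), so p = 4/11.
Similarly Firm B's optimal q on low price is 6/11, and the value is 4·(6/11) + (11)·(5/11) = 79/11.

79/11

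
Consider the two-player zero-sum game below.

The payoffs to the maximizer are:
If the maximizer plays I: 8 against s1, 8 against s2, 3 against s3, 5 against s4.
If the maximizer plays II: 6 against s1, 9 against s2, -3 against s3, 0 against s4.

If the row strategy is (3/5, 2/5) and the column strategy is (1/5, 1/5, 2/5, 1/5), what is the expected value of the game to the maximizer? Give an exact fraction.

Against (1/5, 1/5, 2/5, 1/5), each row's expected payoff is I: 27/5; II: 9/5.
Taking the (3/5, 2/5)-weighted average: (3/5)·(27/5) + (2/5)·(9/5) = 99/25.

99/25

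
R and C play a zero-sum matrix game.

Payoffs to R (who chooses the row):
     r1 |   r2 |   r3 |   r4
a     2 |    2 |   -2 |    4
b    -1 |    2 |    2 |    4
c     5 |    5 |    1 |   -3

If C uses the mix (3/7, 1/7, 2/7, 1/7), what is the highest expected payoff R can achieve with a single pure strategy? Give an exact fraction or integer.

a: (2)·(3/7) + (2)·(1/7) + (-2)·(2/7) + (4)·(1/7) = 8/7.
b: (-1)·(3/7) + (2)·(1/7) + (2)·(2/7) + (4)·(1/7) = 1.
c: (5)·(3/7) + (5)·(1/7) + (1)·(2/7) + (-3)·(1/7) = 19/7.
The best pure response is c with expected payoff 19/7.

19/7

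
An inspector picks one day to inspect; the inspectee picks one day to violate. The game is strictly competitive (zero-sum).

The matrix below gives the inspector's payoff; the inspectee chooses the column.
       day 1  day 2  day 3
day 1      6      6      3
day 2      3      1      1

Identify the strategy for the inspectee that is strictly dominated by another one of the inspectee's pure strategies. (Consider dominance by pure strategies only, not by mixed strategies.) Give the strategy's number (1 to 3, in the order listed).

The inspectee prefers columns that give the inspector less. Compare day 1 with day 3: 3 < 6, 1 < 3.
So day 3 strictly dominates day 1 for the inspectee; day 1 is strictly dominated.

1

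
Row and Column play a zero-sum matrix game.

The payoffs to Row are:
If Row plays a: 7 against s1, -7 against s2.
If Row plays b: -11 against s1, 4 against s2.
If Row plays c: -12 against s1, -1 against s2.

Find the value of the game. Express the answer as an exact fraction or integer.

Row c is strictly dominated by row b, so Row never plays it.
The remaining 2×2 game on (a, b) × (s1, s2) has no saddle point. Let Row play a with probability p; indifference gives 7p − 11(1−p) = −7p + 4(1−p), so p = 15/29.
Similarly Column's optimal q on s1 is 11/29, and the value is 7·(11/29) + (-7)·(18/29) = -49/29.

-49/29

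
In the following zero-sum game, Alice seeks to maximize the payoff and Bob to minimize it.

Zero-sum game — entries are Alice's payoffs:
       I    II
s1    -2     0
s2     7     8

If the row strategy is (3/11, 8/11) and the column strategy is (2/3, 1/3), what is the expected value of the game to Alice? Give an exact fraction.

Against (2/3, 1/3), each row's expected payoff is s1: -4/3; s2: 22/3.
Taking the (3/11, 8/11)-weighted average: (3/11)·(-4/3) + (8/11)·(22/3) = 164/33.

164/33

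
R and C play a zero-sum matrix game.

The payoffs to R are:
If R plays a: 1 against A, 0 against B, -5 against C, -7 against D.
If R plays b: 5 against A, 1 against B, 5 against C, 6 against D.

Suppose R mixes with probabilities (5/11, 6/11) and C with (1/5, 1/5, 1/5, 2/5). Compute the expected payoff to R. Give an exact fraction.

48/55

Against (1/5, 1/5, 1/5, 2/5), each row's expected payoff is a: -18/5; b: 23/5.
Taking the (5/11, 6/11)-weighted average: (5/11)·(-18/5) + (6/11)·(23/5) = 48/55.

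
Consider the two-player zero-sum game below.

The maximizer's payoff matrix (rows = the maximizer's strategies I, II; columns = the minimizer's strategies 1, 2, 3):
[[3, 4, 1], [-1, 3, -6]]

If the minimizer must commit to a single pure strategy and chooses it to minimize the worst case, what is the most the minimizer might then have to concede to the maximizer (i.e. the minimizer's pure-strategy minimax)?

1

The worst case (largest entry) in each column is 1: 3, 2: 4, 3: 1.
The best (smallest) of these is 1.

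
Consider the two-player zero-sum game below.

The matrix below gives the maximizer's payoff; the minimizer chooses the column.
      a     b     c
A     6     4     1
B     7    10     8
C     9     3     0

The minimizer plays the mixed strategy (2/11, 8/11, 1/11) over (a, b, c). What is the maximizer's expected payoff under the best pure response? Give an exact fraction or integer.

102/11

A: (6)·(2/11) + (4)·(8/11) + (1)·(1/11) = 45/11.
B: (7)·(2/11) + (10)·(8/11) + (8)·(1/11) = 102/11.
C: (9)·(2/11) + (3)·(8/11) + (0)·(1/11) = 42/11.
The best pure response is B with expected payoff 102/11.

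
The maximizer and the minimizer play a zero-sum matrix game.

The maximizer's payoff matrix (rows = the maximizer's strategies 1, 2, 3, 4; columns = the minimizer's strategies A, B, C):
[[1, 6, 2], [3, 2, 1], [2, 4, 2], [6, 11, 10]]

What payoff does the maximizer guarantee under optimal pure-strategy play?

6

Row minima: 1, 1, 2, 6 → the maximizer's maximin is 6.
Column maxima: 6, 11, 10 → the minimizer's minimax is 6.
They coincide at (4, A), so the value is 6.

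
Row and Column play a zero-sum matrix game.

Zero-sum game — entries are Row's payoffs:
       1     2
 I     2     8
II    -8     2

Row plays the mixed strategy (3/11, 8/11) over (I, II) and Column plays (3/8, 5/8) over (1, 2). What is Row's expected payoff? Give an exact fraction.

13/44

Against (3/8, 5/8), each row's expected payoff is I: 23/4; II: -7/4.
Taking the (3/11, 8/11)-weighted average: (3/11)·(23/4) + (8/11)·(-7/4) = 13/44.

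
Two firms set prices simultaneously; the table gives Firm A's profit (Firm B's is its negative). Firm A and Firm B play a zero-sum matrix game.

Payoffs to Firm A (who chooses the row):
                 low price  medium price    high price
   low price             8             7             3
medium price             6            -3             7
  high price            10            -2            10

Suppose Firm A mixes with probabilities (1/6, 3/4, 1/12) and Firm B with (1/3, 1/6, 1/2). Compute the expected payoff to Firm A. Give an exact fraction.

191/36

Against (1/3, 1/6, 1/2), each row's expected payoff is low price: 16/3; medium price: 5; high price: 8.
Taking the (1/6, 3/4, 1/12)-weighted average: (1/6)·(16/3) + (3/4)·(5) + (1/12)·(8) = 191/36.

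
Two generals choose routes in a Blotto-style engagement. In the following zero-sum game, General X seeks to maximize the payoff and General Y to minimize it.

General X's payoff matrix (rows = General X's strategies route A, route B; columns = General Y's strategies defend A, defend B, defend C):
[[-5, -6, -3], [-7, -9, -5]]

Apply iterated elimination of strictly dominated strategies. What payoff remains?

Row route B is strictly dominated by row route A (-5>-7, -6>-9, -3>-5); eliminate route B.
Column defend A is strictly dominated by defend B for General Y (-6<-5); eliminate defend A.
Column defend C is strictly dominated by defend B for General Y (-6<-3); eliminate defend C.
Only (route A, defend B) remains, with payoff -6.

-6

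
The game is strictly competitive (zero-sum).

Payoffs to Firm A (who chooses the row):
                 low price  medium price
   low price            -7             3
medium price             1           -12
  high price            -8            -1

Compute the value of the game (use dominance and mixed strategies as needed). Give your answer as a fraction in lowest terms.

Row high price is strictly dominated by row low price, so Firm A never plays it.
The remaining 2×2 game on (low price, medium price) × (low price, medium price) has no saddle point. Let Firm A play low price with probability p; indifference gives −7p + (1−p) = 3p − 12(1−p), so p = 13/23.
Similarly Firm B's optimal q on low price is 15/23, and the value is -7·(15/23) + (3)·(8/23) = -81/23.

-81/23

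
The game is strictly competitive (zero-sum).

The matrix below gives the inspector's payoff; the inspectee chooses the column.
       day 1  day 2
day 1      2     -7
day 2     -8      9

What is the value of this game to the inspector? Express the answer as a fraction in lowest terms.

Row minima are -7 and -8, so the inspector's maximin is -7; column maxima are 2 and 9, so the inspectee's minimax is 2. These differ, so the equilibrium is in mixed strategies.
Let the inspector play day 1 with probability p. The inspectee is indifferent when 2p − 8(1−p) = −7p + 9(1−p), giving p = 17/26.
Let the inspectee play day 1 with probability q. The inspector is indifferent when 2q − 7(1−q) = −8q + 9(1−q), giving q = 8/13.
The value is 2·(8/13) + (-7)·(5/13) = -19/13.

-19/13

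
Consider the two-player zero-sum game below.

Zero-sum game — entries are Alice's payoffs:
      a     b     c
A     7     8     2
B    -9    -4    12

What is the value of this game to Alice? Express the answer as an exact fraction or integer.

51/13

Column b is strictly dominated by a for Bob (it gives Alice more in every row).
The remaining 2×2 game on (A, B) × (a, c) has no saddle point. Let Alice play A with probability p; indifference gives 7p − 9(1−p) = 2p + 12(1−p), so p = 21/26.
Similarly Bob's optimal q on a is 5/13, and the value is 7·(5/13) + (2)·(8/13) = 51/13.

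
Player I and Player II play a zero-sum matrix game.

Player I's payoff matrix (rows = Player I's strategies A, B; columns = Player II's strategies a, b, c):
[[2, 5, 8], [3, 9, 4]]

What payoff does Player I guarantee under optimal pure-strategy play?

3

Row minima: 2, 3 → Player I's maximin is 3.
Column maxima: 3, 9, 8 → Player II's minimax is 3.
They coincide at (B, a), so the value is 3.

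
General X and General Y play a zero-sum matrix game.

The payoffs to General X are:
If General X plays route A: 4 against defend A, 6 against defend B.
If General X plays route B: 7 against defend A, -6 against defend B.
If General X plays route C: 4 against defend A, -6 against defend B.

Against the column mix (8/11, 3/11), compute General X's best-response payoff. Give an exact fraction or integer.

50/11

route A: (4)·(8/11) + (6)·(3/11) = 50/11.
route B: (7)·(8/11) + (-6)·(3/11) = 38/11.
route C: (4)·(8/11) + (-6)·(3/11) = 14/11.
The best pure response is route A with expected payoff 50/11.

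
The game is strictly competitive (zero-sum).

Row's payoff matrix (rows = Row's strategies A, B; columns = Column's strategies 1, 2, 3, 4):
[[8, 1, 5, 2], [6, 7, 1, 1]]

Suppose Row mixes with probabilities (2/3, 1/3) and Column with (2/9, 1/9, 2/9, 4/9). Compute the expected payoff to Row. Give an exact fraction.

Against (2/9, 1/9, 2/9, 4/9), each row's expected payoff is A: 35/9; B: 25/9.
Taking the (2/3, 1/3)-weighted average: (2/3)·(35/9) + (1/3)·(25/9) = 95/27.

95/27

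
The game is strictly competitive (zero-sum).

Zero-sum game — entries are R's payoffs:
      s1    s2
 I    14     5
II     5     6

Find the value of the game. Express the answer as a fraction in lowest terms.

59/10

Row minima are 5 and 5, so R's maximin is 5; column maxima are 14 and 6, so C's minimax is 6. These differ, so the equilibrium is in mixed strategies.
Let R play I with probability p. C is indifferent when 14p + 5(1−p) = 5p + 6(1−p), giving p = 1/10.
Let C play s1 with probability q. R is indifferent when 14q + 5(1−q) = 5q + 6(1−q), giving q = 1/10.
The value is 14·(1/10) + (5)·(9/10) = 59/10.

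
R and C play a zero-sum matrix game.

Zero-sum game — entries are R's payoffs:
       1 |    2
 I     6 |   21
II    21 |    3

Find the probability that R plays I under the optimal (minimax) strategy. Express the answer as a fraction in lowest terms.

Row minima are 6 and 3, so R's maximin is 6; column maxima are 21 and 21, so C's minimax is 21. These differ, so the equilibrium is in mixed strategies.
Let R play I with probability p. C is indifferent when 6p + 21(1−p) = 21p + 3(1−p), giving p = 6/11.

6/11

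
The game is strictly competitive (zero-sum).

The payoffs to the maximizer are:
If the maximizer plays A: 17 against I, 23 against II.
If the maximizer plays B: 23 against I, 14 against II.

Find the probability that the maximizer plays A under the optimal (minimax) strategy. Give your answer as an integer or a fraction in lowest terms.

Row minima are 17 and 14, so the maximizer's maximin is 17; column maxima are 23 and 23, so the minimizer's minimax is 23. These differ, so the equilibrium is in mixed strategies.
Let the maximizer play A with probability p. The minimizer is indifferent when 17p + 23(1−p) = 23p + 14(1−p), giving p = 3/5.

3/5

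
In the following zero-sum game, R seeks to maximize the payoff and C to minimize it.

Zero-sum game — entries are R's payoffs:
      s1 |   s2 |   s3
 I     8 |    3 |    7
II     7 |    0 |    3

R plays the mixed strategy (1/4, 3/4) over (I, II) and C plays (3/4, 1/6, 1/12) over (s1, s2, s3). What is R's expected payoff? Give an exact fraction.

Against (3/4, 1/6, 1/12), each row's expected payoff is I: 85/12; II: 11/2.
Taking the (1/4, 3/4)-weighted average: (1/4)·(85/12) + (3/4)·(11/2) = 283/48.

283/48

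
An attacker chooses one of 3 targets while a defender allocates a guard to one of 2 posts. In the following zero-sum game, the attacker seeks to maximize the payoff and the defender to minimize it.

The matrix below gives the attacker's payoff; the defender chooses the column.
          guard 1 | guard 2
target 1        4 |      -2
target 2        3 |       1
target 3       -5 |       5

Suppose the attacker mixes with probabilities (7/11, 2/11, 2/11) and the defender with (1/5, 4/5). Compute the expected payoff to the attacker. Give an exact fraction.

16/55

Against (1/5, 4/5), each row's expected payoff is target 1: -4/5; target 2: 7/5; target 3: 3.
Taking the (7/11, 2/11, 2/11)-weighted average: (7/11)·(-4/5) + (2/11)·(7/5) + (2/11)·(3) = 16/55.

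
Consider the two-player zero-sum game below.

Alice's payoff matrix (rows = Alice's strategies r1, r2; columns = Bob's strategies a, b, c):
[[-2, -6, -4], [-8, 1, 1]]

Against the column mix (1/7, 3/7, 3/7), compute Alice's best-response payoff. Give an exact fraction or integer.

r1: (-2)·(1/7) + (-6)·(3/7) + (-4)·(3/7) = -32/7.
r2: (-8)·(1/7) + (1)·(3/7) + (1)·(3/7) = -2/7.
The best pure response is r2 with expected payoff -2/7.

-2/7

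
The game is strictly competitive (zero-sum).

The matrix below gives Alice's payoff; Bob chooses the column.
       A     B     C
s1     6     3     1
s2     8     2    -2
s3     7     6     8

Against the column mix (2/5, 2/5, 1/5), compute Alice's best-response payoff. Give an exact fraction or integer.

34/5

s1: (6)·(2/5) + (3)·(2/5) + (1)·(1/5) = 19/5.
s2: (8)·(2/5) + (2)·(2/5) + (-2)·(1/5) = 18/5.
s3: (7)·(2/5) + (6)·(2/5) + (8)·(1/5) = 34/5.
The best pure response is s3 with expected payoff 34/5.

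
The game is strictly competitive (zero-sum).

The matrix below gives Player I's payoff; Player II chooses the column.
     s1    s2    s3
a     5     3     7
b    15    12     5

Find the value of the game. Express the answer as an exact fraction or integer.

Column s1 is strictly dominated by s2 for Player II (it gives Player I more in every row).
The remaining 2×2 game on (a, b) × (s2, s3) has no saddle point. Let Player I play a with probability p; indifference gives 3p + 12(1−p) = 7p + 5(1−p), so p = 7/11.
Similarly Player II's optimal q on s2 is 2/11, and the value is 3·(2/11) + (7)·(9/11) = 69/11.

69/11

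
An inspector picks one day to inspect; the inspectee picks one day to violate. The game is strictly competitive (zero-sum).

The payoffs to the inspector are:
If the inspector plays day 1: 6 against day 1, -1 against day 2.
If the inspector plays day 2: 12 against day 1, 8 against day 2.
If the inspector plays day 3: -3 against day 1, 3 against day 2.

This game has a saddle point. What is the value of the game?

8

Row minima: -1, 8, -3 → the inspector's maximin is 8.
Column maxima: 12, 8 → the inspectee's minimax is 8.
They coincide at (day 2, day 2), so the value is 8.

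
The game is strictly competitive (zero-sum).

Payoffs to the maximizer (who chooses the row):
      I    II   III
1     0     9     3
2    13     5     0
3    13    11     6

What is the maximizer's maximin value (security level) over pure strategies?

The worst-case payoff for each row is 1: 0, 2: 0, 3: 6.
The best of these is 6.

6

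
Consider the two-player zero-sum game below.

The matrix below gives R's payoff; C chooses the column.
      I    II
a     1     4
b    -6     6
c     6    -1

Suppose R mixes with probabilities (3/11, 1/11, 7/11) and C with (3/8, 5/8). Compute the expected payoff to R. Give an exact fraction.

43/22

Against (3/8, 5/8), each row's expected payoff is a: 23/8; b: 3/2; c: 13/8.
Taking the (3/11, 1/11, 7/11)-weighted average: (3/11)·(23/8) + (1/11)·(3/2) + (7/11)·(13/8) = 43/22.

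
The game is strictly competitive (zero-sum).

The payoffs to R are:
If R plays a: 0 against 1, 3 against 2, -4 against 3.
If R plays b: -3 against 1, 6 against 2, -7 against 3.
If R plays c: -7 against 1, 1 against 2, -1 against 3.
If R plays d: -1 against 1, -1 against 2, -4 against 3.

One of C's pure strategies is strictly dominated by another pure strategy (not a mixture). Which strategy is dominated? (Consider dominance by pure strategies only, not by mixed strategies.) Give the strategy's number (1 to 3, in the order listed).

C prefers columns that give R less. Compare 2 with 3: -4 < 3, -7 < 6, -1 < 1, -4 < -1.
So 3 strictly dominates 2 for C; 2 is strictly dominated.

2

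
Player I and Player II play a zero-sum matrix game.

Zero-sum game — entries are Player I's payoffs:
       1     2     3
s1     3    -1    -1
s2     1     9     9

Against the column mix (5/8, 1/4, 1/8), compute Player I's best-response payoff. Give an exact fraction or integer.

s1: (3)·(5/8) + (-1)·(1/4) + (-1)·(1/8) = 3/2.
s2: (1)·(5/8) + (9)·(1/4) + (9)·(1/8) = 4.
The best pure response is s2 with expected payoff 4.

4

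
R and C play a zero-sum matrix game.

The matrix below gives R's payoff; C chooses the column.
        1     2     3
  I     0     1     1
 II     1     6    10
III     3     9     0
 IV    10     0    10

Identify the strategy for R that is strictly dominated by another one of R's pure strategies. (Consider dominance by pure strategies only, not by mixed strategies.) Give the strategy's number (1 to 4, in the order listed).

1

Compare I with II: 1 > 0, 6 > 1, 10 > 1.
So II strictly dominates I for R; I is strictly dominated.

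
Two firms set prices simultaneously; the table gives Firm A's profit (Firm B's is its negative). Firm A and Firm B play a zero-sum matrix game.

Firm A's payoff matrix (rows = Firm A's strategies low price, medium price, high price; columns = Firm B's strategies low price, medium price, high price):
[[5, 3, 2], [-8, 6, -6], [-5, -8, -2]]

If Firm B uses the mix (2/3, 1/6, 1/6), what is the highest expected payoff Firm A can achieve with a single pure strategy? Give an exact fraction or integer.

low price: (5)·(2/3) + (3)·(1/6) + (2)·(1/6) = 25/6.
medium price: (-8)·(2/3) + (6)·(1/6) + (-6)·(1/6) = -16/3.
high price: (-5)·(2/3) + (-8)·(1/6) + (-2)·(1/6) = -5.
The best pure response is low price with expected payoff 25/6.

25/6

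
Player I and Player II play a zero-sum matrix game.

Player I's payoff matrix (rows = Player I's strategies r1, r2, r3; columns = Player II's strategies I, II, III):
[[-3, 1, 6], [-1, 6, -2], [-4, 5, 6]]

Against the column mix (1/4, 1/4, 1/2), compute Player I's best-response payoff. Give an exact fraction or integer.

13/4

r1: (-3)·(1/4) + (1)·(1/4) + (6)·(1/2) = 5/2.
r2: (-1)·(1/4) + (6)·(1/4) + (-2)·(1/2) = 1/4.
r3: (-4)·(1/4) + (5)·(1/4) + (6)·(1/2) = 13/4.
The best pure response is r3 with expected payoff 13/4.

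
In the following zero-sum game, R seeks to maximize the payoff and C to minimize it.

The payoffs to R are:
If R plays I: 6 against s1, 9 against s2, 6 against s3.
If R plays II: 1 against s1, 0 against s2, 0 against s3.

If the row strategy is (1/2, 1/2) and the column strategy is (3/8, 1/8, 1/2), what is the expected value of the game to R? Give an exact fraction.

Against (3/8, 1/8, 1/2), each row's expected payoff is I: 51/8; II: 3/8.
Taking the (1/2, 1/2)-weighted average: (1/2)·(51/8) + (1/2)·(3/8) = 27/8.

27/8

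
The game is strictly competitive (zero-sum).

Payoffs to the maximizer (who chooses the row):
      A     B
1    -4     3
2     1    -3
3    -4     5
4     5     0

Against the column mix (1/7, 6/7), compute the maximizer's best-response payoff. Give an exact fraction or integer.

1: (-4)·(1/7) + (3)·(6/7) = 2.
2: (1)·(1/7) + (-3)·(6/7) = -17/7.
3: (-4)·(1/7) + (5)·(6/7) = 26/7.
4: (5)·(1/7) + (0)·(6/7) = 5/7.
The best pure response is 3 with expected payoff 26/7.

26/7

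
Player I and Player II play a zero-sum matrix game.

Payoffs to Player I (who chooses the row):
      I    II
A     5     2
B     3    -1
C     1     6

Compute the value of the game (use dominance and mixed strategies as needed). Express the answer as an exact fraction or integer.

Row B is strictly dominated by row A, so Player I never plays it.
The remaining 2×2 game on (A, C) × (I, II) has no saddle point. Let Player I play A with probability p; indifference gives 5p + (1−p) = 2p + 6(1−p), so p = 5/8.
Similarly Player II's optimal q on I is 1/2, and the value is 5·(1/2) + (2)·(1/2) = 7/2.

7/2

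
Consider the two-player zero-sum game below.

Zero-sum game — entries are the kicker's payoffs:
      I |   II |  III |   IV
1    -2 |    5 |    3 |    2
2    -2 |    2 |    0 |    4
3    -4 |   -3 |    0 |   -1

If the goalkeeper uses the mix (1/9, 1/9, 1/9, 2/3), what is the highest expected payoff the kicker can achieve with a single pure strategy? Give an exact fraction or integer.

8/3

1: (-2)·(1/9) + (5)·(1/9) + (3)·(1/9) + (2)·(2/3) = 2.
2: (-2)·(1/9) + (2)·(1/9) + (0)·(1/9) + (4)·(2/3) = 8/3.
3: (-4)·(1/9) + (-3)·(1/9) + (0)·(1/9) + (-1)·(2/3) = -13/9.
The best pure response is 2 with expected payoff 8/3.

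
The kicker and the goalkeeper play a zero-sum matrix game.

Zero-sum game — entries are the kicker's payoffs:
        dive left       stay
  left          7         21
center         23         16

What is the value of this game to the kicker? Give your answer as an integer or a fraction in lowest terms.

53/3

Row minima are 7 and 16, so the kicker's maximin is 16; column maxima are 23 and 21, so the goalkeeper's minimax is 21. These differ, so the equilibrium is in mixed strategies.
Let the kicker play left with probability p. The goalkeeper is indifferent when 7p + 23(1−p) = 21p + 16(1−p), giving p = 1/3.
Let the goalkeeper play dive left with probability q. The kicker is indifferent when 7q + 21(1−q) = 23q + 16(1−q), giving q = 5/21.
The value is 7·(5/21) + (21)·(16/21) = 53/3.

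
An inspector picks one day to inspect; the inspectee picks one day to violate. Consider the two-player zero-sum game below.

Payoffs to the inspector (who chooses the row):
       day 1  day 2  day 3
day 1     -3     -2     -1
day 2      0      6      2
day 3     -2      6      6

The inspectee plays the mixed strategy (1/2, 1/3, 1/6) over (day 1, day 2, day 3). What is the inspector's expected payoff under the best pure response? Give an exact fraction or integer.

day 1: (-3)·(1/2) + (-2)·(1/3) + (-1)·(1/6) = -7/3.
day 2: (0)·(1/2) + (6)·(1/3) + (2)·(1/6) = 7/3.
day 3: (-2)·(1/2) + (6)·(1/3) + (6)·(1/6) = 2.
The best pure response is day 2 with expected payoff 7/3.

7/3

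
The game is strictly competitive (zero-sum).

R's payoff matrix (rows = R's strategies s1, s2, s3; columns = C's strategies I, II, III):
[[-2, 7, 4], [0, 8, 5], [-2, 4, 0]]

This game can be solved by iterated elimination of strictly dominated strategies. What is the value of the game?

Row s3 is strictly dominated by row s2 (0>-2, 8>4, 5>0); eliminate s3.
Row s1 is strictly dominated by row s2 (0>-2, 8>7, 5>4); eliminate s1.
Column II is strictly dominated by I for C (0<8); eliminate II.
Column III is strictly dominated by I for C (0<5); eliminate III.
Only (s2, I) remains, with payoff 0.

0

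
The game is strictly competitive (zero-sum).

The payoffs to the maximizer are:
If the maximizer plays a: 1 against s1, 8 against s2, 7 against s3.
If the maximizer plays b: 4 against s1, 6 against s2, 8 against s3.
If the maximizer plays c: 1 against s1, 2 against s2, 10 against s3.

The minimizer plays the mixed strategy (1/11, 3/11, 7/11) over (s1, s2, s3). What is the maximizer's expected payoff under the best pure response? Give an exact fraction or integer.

a: (1)·(1/11) + (8)·(3/11) + (7)·(7/11) = 74/11.
b: (4)·(1/11) + (6)·(3/11) + (8)·(7/11) = 78/11.
c: (1)·(1/11) + (2)·(3/11) + (10)·(7/11) = 7.
The best pure response is b with expected payoff 78/11.

78/11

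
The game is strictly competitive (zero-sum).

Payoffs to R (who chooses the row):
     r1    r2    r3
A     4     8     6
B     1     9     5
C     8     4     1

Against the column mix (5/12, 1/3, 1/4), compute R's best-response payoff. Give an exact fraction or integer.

A: (4)·(5/12) + (8)·(1/3) + (6)·(1/4) = 35/6.
B: (1)·(5/12) + (9)·(1/3) + (5)·(1/4) = 14/3.
C: (8)·(5/12) + (4)·(1/3) + (1)·(1/4) = 59/12.
The best pure response is A with expected payoff 35/6.

35/6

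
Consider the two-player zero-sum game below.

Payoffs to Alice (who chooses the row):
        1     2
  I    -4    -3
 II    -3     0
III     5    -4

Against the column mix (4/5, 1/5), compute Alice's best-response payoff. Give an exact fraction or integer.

16/5

I: (-4)·(4/5) + (-3)·(1/5) = -19/5.
II: (-3)·(4/5) + (0)·(1/5) = -12/5.
III: (5)·(4/5) + (-4)·(1/5) = 16/5.
The best pure response is III with expected payoff 16/5.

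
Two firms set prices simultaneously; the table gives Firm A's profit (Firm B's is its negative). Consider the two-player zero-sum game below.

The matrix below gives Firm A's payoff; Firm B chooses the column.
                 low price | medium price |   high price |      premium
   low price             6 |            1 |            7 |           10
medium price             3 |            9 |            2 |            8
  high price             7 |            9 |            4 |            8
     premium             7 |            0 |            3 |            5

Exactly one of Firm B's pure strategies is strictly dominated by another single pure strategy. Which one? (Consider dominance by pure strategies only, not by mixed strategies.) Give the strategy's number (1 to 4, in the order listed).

Firm B prefers columns that give Firm A less. Compare premium with high price: 7 < 10, 2 < 8, 4 < 8, 3 < 5.
So high price strictly dominates premium for Firm B; premium is strictly dominated.

4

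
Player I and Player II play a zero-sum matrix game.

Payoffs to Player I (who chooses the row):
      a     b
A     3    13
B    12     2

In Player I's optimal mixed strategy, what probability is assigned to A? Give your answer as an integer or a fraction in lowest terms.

1/2

Row minima are 3 and 2, so Player I's maximin is 3; column maxima are 12 and 13, so Player II's minimax is 12. These differ, so the equilibrium is in mixed strategies.
Let Player I play A with probability p. Player II is indifferent when 3p + 12(1−p) = 13p + 2(1−p), giving p = 1/2.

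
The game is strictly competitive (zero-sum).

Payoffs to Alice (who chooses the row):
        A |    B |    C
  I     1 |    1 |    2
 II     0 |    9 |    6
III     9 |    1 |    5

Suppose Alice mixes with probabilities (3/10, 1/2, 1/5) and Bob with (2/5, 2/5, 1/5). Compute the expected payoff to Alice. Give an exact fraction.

94/25

Against (2/5, 2/5, 1/5), each row's expected payoff is I: 6/5; II: 24/5; III: 5.
Taking the (3/10, 1/2, 1/5)-weighted average: (3/10)·(6/5) + (1/2)·(24/5) + (1/5)·(5) = 94/25.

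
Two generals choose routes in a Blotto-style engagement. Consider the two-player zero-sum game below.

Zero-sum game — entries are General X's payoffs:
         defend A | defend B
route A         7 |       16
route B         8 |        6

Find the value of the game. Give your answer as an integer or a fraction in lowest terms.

86/11

Row minima are 7 and 6, so General X's maximin is 7; column maxima are 8 and 16, so General Y's minimax is 8. These differ, so the equilibrium is in mixed strategies.
Let General X play route A with probability p. General Y is indifferent when 7p + 8(1−p) = 16p + 6(1−p), giving p = 2/11.
Let General Y play defend A with probability q. General X is indifferent when 7q + 16(1−q) = 8q + 6(1−q), giving q = 10/11.
The value is 7·(10/11) + (16)·(1/11) = 86/11.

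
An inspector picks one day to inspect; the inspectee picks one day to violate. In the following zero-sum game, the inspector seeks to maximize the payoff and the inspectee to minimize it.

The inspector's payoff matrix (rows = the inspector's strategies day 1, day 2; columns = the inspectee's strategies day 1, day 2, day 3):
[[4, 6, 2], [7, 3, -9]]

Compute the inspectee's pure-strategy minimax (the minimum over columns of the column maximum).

The worst case (largest entry) in each column is day 1: 7, day 2: 6, day 3: 2.
The best (smallest) of these is 2.

2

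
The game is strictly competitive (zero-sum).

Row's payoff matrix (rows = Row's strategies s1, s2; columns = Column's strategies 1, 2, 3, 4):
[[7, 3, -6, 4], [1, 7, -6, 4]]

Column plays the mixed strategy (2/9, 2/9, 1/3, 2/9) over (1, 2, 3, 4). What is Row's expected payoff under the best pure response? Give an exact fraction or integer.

10/9

s1: (7)·(2/9) + (3)·(2/9) + (-6)·(1/3) + (4)·(2/9) = 10/9.
s2: (1)·(2/9) + (7)·(2/9) + (-6)·(1/3) + (4)·(2/9) = 2/3.
The best pure response is s1 with expected payoff 10/9.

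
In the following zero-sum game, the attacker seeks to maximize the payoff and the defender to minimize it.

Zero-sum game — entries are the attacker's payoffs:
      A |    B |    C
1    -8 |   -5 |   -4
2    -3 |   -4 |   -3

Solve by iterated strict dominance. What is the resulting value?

-4

Column C is strictly dominated by B for the defender (-5<-4, -4<-3); eliminate C.
Row 1 is strictly dominated by row 2 (-3>-8, -4>-5); eliminate 1.
Column A is strictly dominated by B for the defender (-4<-3); eliminate A.
Only (2, B) remains, with payoff -4.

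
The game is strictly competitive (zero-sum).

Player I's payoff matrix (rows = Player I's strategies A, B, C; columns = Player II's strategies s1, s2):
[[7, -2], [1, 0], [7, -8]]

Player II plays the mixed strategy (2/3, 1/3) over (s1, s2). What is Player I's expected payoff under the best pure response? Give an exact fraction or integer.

4

A: (7)·(2/3) + (-2)·(1/3) = 4.
B: (1)·(2/3) + (0)·(1/3) = 2/3.
C: (7)·(2/3) + (-8)·(1/3) = 2.
The best pure response is A with expected payoff 4.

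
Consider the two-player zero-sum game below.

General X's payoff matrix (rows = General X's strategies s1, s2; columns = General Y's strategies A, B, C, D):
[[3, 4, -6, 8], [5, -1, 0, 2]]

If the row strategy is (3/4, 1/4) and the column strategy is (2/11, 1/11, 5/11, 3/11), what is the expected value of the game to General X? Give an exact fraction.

27/44

Against (2/11, 1/11, 5/11, 3/11), each row's expected payoff is s1: 4/11; s2: 15/11.
Taking the (3/4, 1/4)-weighted average: (3/4)·(4/11) + (1/4)·(15/11) = 27/44.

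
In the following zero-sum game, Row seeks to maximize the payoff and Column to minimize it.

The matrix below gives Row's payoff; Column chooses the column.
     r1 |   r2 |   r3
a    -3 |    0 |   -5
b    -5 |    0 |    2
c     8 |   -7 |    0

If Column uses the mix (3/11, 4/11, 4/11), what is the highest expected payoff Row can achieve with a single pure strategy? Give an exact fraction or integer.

a: (-3)·(3/11) + (0)·(4/11) + (-5)·(4/11) = -29/11.
b: (-5)·(3/11) + (0)·(4/11) + (2)·(4/11) = -7/11.
c: (8)·(3/11) + (-7)·(4/11) + (0)·(4/11) = -4/11.
The best pure response is c with expected payoff -4/11.

-4/11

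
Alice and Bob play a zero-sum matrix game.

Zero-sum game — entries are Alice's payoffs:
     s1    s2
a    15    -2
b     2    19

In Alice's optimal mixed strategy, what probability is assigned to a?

Row minima are -2 and 2, so Alice's maximin is 2; column maxima are 15 and 19, so Bob's minimax is 15. These differ, so the equilibrium is in mixed strategies.
Let Alice play a with probability p. Bob is indifferent when 15p + 2(1−p) = −2p + 19(1−p), giving p = 1/2.

1/2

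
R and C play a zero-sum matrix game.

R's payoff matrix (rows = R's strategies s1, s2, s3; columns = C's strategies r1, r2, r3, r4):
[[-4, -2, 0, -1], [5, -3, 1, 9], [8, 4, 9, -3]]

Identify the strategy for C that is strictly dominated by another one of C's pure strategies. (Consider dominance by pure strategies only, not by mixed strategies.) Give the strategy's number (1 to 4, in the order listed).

3

C prefers columns that give R less. Compare r3 with r2: -2 < 0, -3 < 1, 4 < 9.
So r2 strictly dominates r3 for C; r3 is strictly dominated.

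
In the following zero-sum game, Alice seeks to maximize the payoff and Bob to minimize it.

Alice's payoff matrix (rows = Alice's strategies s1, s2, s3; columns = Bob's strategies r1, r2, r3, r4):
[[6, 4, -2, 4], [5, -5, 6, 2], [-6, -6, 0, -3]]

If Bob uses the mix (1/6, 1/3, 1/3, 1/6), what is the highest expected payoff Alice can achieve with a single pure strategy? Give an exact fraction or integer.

s1: (6)·(1/6) + (4)·(1/3) + (-2)·(1/3) + (4)·(1/6) = 7/3.
s2: (5)·(1/6) + (-5)·(1/3) + (6)·(1/3) + (2)·(1/6) = 3/2.
s3: (-6)·(1/6) + (-6)·(1/3) + (0)·(1/3) + (-3)·(1/6) = -7/2.
The best pure response is s1 with expected payoff 7/3.

7/3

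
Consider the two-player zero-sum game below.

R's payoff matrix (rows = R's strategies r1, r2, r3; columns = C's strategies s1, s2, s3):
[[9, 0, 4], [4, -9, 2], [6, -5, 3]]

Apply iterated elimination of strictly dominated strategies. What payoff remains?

0

Column s3 is strictly dominated by s2 for C (0<4, -9<2, -5<3); eliminate s3.
Column s1 is strictly dominated by s2 for C (0<9, -9<4, -5<6); eliminate s1.
Row r3 is strictly dominated by row r1 (0>-5); eliminate r3.
Row r2 is strictly dominated by row r1 (0>-9); eliminate r2.
Only (r1, s2) remains, with payoff 0.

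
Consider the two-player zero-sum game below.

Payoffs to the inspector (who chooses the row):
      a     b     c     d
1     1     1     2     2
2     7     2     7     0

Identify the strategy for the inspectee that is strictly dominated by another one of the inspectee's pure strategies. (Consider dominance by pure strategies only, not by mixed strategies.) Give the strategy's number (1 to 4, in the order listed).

The inspectee prefers columns that give the inspector less. Compare c with b: 1 < 2, 2 < 7.
So b strictly dominates c for the inspectee; c is strictly dominated.

3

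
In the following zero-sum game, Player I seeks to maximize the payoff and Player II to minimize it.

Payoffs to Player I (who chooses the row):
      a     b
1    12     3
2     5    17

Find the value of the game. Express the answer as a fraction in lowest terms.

Row minima are 3 and 5, so Player I's maximin is 5; column maxima are 12 and 17, so Player II's minimax is 12. These differ, so the equilibrium is in mixed strategies.
Let Player I play 1 with probability p. Player II is indifferent when 12p + 5(1−p) = 3p + 17(1−p), giving p = 4/7.
Let Player II play a with probability q. Player I is indifferent when 12q + 3(1−q) = 5q + 17(1−q), giving q = 2/3.
The value is 12·(2/3) + (3)·(1/3) = 9.

9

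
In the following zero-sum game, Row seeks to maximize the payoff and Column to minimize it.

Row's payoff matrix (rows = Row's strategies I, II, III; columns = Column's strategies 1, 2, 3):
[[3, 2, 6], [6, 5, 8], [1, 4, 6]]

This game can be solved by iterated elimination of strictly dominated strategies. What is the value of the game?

5

Row I is strictly dominated by row II (6>3, 5>2, 8>6); eliminate I.
Row III is strictly dominated by row II (6>1, 5>4, 8>6); eliminate III.
Column 1 is strictly dominated by 2 for Column (5<6); eliminate 1.
Column 3 is strictly dominated by 2 for Column (5<8); eliminate 3.
Only (II, 2) remains, with payoff 5.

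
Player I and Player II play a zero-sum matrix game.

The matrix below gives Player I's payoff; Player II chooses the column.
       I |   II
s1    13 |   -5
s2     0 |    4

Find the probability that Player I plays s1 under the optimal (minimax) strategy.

Row minima are -5 and 0, so Player I's maximin is 0; column maxima are 13 and 4, so Player II's minimax is 4. These differ, so the equilibrium is in mixed strategies.
Let Player I play s1 with probability p. Player II is indifferent when 13p = −5p + 4(1−p), giving p = 2/11.

2/11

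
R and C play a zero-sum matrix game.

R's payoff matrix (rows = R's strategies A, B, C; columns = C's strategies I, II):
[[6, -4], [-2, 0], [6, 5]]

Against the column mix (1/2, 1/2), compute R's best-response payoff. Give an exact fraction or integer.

11/2

A: (6)·(1/2) + (-4)·(1/2) = 1.
B: (-2)·(1/2) + (0)·(1/2) = -1.
C: (6)·(1/2) + (5)·(1/2) = 11/2.
The best pure response is C with expected payoff 11/2.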